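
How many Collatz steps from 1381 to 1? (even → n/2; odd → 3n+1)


1381 → 4144 → 2072 → 1036 → 518 → 259 → 778 → 389 → 1168 → 584 → 292 → 146 → 73 → 220 → 110 → 55 → 166 → 83 → 250 → 125 → 376 → 188 → 94 → 47 → 142 → 71 → 214 → 107 → 322 → 161 → 484 → 242 → 121 → 364 → 182 → 91 → 274 → 137 → 412 → 206 → 103 → 310 → 155 → 466 → 233 → 700 → 350 → 175 → 526 → 263 → 790 → 395 → 1186 → 593 → 1780 → 890 → 445 → 1336 → 668 → 334 → 167 → 502 → 251 → 754 → 377 → 1132 → 566 → 283 → 850 → 425 → 1276 → 638 → 319 → 958 → 479 → 1438 → 719 → 2158 → 1079 → 3238 → 1619 → 4858 → 2429 → 7288 → 3644 → 1822 → 911 → 2734 → 1367 → 4102 → 2051 → 6154 → 3077 → 9232 → 4616 → 2308 → 1154 → 577 → 1732 → 866 → 433 → 1300 → 650 → 325 → 976 → 488 → 244 → 122 → 61 → 184 → 92 → 46 → 23 → 70 → 35 → 106 → 53 → 160 → 80 → 40 → 20 → 10 → 5 → 16 → 8 → 4 → 2 → 1
Total steps = 127

127 steps


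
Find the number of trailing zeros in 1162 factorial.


floor(1162/5) = 232
floor(1162/25) = 46
floor(1162/125) = 9
floor(1162/625) = 1
Total = 288

288 trailing zeros


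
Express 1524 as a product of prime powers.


1524 / 2 = 762
762 / 2 = 381
381 / 3 = 127
127 / 127 = 1
1524 = 2^2 × 3 × 127


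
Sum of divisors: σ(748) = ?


Divisors of 748: 1, 2, 4, 11, 17, 22, 34, 44, 68, 187, 374, 748
Sum = 1 + 2 + 4 + 11 + 17 + 22 + 34 + 44 + 68 + 187 + 374 + 748 = 1512

σ(748) = 1512


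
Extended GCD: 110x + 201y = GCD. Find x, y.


Tabular extended Euclidean (each row: r = 110*s + 201*t):
r=110, s=1, t=0
r=201, s=0, t=1
q=0: r=110, s=1, t=0   [110*(1) + 201*(0) = 110]
q=1: r=91, s=-1, t=1   [110*(-1) + 201*(1) = 91]
q=1: r=19, s=2, t=-1   [110*(2) + 201*(-1) = 19]
q=4: r=15, s=-9, t=5   [110*(-9) + 201*(5) = 15]
q=1: r=4, s=11, t=-6   [110*(11) + 201*(-6) = 4]
q=3: r=3, s=-42, t=23   [110*(-42) + 201*(23) = 3]
q=1: r=1, s=53, t=-29   [110*(53) + 201*(-29) = 1]
q=3: r=0, s=-201, t=110   [110*(-201) + 201*(110) = 0]
GCD = 1; from the row with r=1: x=53, y=-29
Check: 110*(53) + 201*(-29) = 5830 - 5829 = 1

GCD = 1, x = 53, y = -29


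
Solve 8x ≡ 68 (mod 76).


GCD(8, 76) = 4 divides 68
Divide: 2x ≡ 17 (mod 19)
x ≡ 18 (mod 19)


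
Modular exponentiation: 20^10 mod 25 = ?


20^1 mod 25 = 20
20^2 mod 25 = 0
20^3 mod 25 = 0
20^4 mod 25 = 0
20^5 mod 25 = 0
20^6 mod 25 = 0
20^7 mod 25 = 0
20^8 mod 25 = 0
20^9 mod 25 = 0
20^10 mod 25 = 0


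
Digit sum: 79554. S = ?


7 + 9 + 5 + 5 + 4 = 30


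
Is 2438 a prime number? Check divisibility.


2438 / 2 = 1219 (exact division)
2438 is NOT prime.

No, 2438 is not prime


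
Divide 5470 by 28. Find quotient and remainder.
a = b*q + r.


5470 = 28 * 195 + 10
Check: 5460 + 10 = 5470

q = 195, r = 10


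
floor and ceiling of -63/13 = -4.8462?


-63/13 = -4.8462
floor = -5
ceil = -4

floor = -5, ceil = -4


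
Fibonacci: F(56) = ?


Sequence: 1, 1, 2, 3, 5, 8, 13, 21, 34, 55, 89, 144, 233, 377, 610, 987, 1597, 2584, 4181, 6765, 10946, 17711, 28657, 46368, 75025, 121393, 196418, 317811, 514229, 832040, 1346269, 2178309, 3524578, 5702887, 9227465, 14930352, 24157817, 39088169, 63245986, 102334155, 165580141, 267914296, 433494437, 701408733, 1134903170, 1836311903, 2971215073, 4807526976, 7778742049, 12586269025, 20365011074, 32951280099, 53316291173, 86267571272, 139583862445, 225851433717
F(56) = 225851433717


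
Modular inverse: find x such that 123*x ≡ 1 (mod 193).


Use the extended Euclidean algorithm on (193, 123); each row r = 193*s + 123*t:
r=193, s=1, t=0
r=123, s=0, t=1
q=1: r=70, s=1, t=-1   [193*(1) + 123*(-1) = 70]
q=1: r=53, s=-1, t=2   [193*(-1) + 123*(2) = 53]
q=1: r=17, s=2, t=-3   [193*(2) + 123*(-3) = 17]
q=3: r=2, s=-7, t=11   [193*(-7) + 123*(11) = 2]
q=8: r=1, s=58, t=-91   [193*(58) + 123*(-91) = 1]
q=2: r=0, s=-123, t=193   [193*(-123) + 123*(193) = 0]
GCD = 1 with t = -91, so 123*(-91) ≡ 1 (mod 193)
Inverse = -91 mod 193 = 102
Check: 123 * 102 = 12546 ≡ 1 (mod 193)

123^(-1) ≡ 102 (mod 193)


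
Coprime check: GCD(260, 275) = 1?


Euclidean algorithm:
275 = 1 * 260 + 15
260 = 17 * 15 + 5
15 = 3 * 5 + 0
GCD(260, 275) = 5

No, not coprime (GCD = 5)


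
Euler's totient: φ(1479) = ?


1479 = 3 × 17 × 29
Prime factors: 3, 17, 29
φ(1479) = 1479 × (1-1/3) × (1-1/17) × (1-1/29)
= 1479 × 2/3 × 16/17 × 28/29 = 896

φ(1479) = 896


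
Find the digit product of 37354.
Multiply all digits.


3 × 7 × 3 × 5 × 4 = 1260


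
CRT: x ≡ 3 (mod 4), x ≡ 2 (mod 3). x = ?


M = 4*3 = 12
M1 = M/4 = 3, M2 = M/3 = 4
M1^(-1) mod 4 = 3, M2^(-1) mod 3 = 1
x = 3*3*3 + 2*4*1 = 35
35 mod 12 = 11
Check: 11 mod 4 = 3 ✓, 11 mod 3 = 2 ✓

x ≡ 11 (mod 12)


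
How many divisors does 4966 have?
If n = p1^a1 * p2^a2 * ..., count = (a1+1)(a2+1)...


4966 = 2^1 × 13^1 × 191^1
d(4966) = (1+1) × (1+1) × (1+1) = 8

8 divisors


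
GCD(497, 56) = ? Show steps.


497 = 8 * 56 + 49
56 = 1 * 49 + 7
49 = 7 * 7 + 0
GCD = 7


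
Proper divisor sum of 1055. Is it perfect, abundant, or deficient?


Proper divisors: 1, 5, 211
Sum = 1 + 5 + 211 = 217
217 < 1055 → deficient

s(1055) = 217 (deficient)


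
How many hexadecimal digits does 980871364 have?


980871364 in base 16 = 3A76E8C4
Number of digits = 8

8 digits (base 16)


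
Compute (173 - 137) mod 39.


173 - 137 = 36
36 mod 39 = 36


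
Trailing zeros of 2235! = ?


floor(2235/5) = 447
floor(2235/25) = 89
floor(2235/125) = 17
floor(2235/625) = 3
Total = 556

556 trailing zeros


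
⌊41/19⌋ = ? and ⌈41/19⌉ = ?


41/19 = 2.1579
floor = 2
ceil = 3

floor = 2, ceil = 3


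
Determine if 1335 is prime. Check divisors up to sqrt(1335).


1335 / 3 = 445 (exact division)
1335 is NOT prime.

No, 1335 is not prime


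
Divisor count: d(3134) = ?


3134 = 2^1 × 1567^1
d(3134) = (1+1) × (1+1) = 4

4 divisors


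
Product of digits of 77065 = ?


7 × 7 × 0 × 6 × 5 = 0


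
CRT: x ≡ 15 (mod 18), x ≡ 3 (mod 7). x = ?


M = 18*7 = 126
M1 = M/18 = 7, M2 = M/7 = 18
M1^(-1) mod 18 = 13, M2^(-1) mod 7 = 2
x = 15*7*13 + 3*18*2 = 1473
1473 mod 126 = 87
Check: 87 mod 18 = 15 ✓, 87 mod 7 = 3 ✓

x ≡ 87 (mod 126)


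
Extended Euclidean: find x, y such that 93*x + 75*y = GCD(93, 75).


Tabular extended Euclidean (each row: r = 93*s + 75*t):
r=93, s=1, t=0
r=75, s=0, t=1
q=1: r=18, s=1, t=-1   [93*(1) + 75*(-1) = 18]
q=4: r=3, s=-4, t=5   [93*(-4) + 75*(5) = 3]
q=6: r=0, s=25, t=-31   [93*(25) + 75*(-31) = 0]
GCD = 3; from the row with r=3: x=-4, y=5
Check: 93*(-4) + 75*(5) = -372 + 375 = 3

GCD = 3, x = -4, y = 5


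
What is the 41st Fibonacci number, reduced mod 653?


F(k) mod 653 for k=1..41:
1, 1, 2, 3, 5, 8, 13, 21, 34, 55, 89, 144, 233, 377, 610, 334, 291, 625, 263, 235, 498, 80, 578, 5, 583, 588, 518, 453, 318, 118, 436, 554, 337, 238, 575, 160, 82, 242, 324, 566, 237
F(41) mod 653 = 237


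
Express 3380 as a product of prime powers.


3380 / 2 = 1690
1690 / 2 = 845
845 / 5 = 169
169 / 13 = 13
13 / 13 = 1
3380 = 2^2 × 5 × 13^2


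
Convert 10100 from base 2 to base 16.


10100 (base 2) = 20 (decimal)
20 (decimal) = 14 (base 16)


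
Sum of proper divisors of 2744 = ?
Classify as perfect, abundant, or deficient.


Proper divisors: 1, 2, 4, 7, 8, 14, 28, 49, 56, 98, 196, 343, 392, 686, 1372
Sum = 1 + 2 + 4 + 7 + 8 + 14 + 28 + 49 + 56 + 98 + 196 + 343 + 392 + 686 + 1372 = 3256
3256 > 2744 → abundant

s(2744) = 3256 (abundant)


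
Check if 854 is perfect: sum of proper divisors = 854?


Proper divisors of 854: 1, 2, 7, 14, 61, 122, 427
Sum = 1 + 2 + 7 + 14 + 61 + 122 + 427 = 634

No, 854 is not perfect (634 ≠ 854)


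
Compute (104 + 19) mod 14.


104 + 19 = 123
123 mod 14 = 11


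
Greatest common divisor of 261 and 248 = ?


261 = 1 * 248 + 13
248 = 19 * 13 + 1
13 = 13 * 1 + 0
GCD = 1


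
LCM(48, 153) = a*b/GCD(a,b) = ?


GCD(48, 153) = 3
LCM = 48*153/3 = 7344/3 = 2448

LCM = 2448


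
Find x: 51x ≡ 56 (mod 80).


GCD(51, 80) = 1, unique solution
a^(-1) mod 80 = 11
x = 11 * 56 mod 80 = 56

x ≡ 56 (mod 80)


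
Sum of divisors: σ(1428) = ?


Divisors of 1428: 1, 2, 3, 4, 6, 7, 12, 14, 17, 21, 28, 34, 42, 51, 68, 84, 102, 119, 204, 238, 357, 476, 714, 1428
Sum = 1 + 2 + 3 + 4 + 6 + 7 + 12 + 14 + 17 + 21 + 28 + 34 + 42 + 51 + 68 + 84 + 102 + 119 + 204 + 238 + 357 + 476 + 714 + 1428 = 4032

σ(1428) = 4032


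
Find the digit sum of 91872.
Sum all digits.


9 + 1 + 8 + 7 + 2 = 27


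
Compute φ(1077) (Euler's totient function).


1077 = 3 × 359
Prime factors: 3, 359
φ(1077) = 1077 × (1-1/3) × (1-1/359)
= 1077 × 2/3 × 358/359 = 716

φ(1077) = 716


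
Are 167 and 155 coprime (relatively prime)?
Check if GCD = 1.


Euclidean algorithm:
167 = 1 * 155 + 12
155 = 12 * 12 + 11
12 = 1 * 11 + 1
11 = 11 * 1 + 0
GCD(167, 155) = 1

Yes, coprime (GCD = 1)


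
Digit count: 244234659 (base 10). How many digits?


244234659 has 9 digits in base 10
floor(log10(244234659)) + 1 = floor(8.3878) + 1 = 9

9 digits (base 10)


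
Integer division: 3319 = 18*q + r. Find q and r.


3319 = 18 * 184 + 7
Check: 3312 + 7 = 3319

q = 184, r = 7


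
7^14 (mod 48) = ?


7^1 mod 48 = 7
7^2 mod 48 = 1
7^3 mod 48 = 7
7^4 mod 48 = 1
7^5 mod 48 = 7
7^6 mod 48 = 1
7^7 mod 48 = 7
7^8 mod 48 = 1
7^9 mod 48 = 7
7^10 mod 48 = 1
7^11 mod 48 = 7
7^12 mod 48 = 1
7^13 mod 48 = 7
7^14 mod 48 = 1


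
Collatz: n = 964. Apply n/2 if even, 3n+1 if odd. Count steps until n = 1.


964 → 482 → 241 → 724 → 362 → 181 → 544 → 272 → 136 → 68 → 34 → 17 → 52 → 26 → 13 → 40 → 20 → 10 → 5 → 16 → 8 → 4 → 2 → 1
Total steps = 23

23 steps


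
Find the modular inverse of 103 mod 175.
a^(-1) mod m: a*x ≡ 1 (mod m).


Use the extended Euclidean algorithm on (175, 103); each row r = 175*s + 103*t:
r=175, s=1, t=0
r=103, s=0, t=1
q=1: r=72, s=1, t=-1   [175*(1) + 103*(-1) = 72]
q=1: r=31, s=-1, t=2   [175*(-1) + 103*(2) = 31]
q=2: r=10, s=3, t=-5   [175*(3) + 103*(-5) = 10]
q=3: r=1, s=-10, t=17   [175*(-10) + 103*(17) = 1]
q=10: r=0, s=103, t=-175   [175*(103) + 103*(-175) = 0]
GCD = 1 with t = 17, so 103*(17) ≡ 1 (mod 175)
Inverse = 17 mod 175 = 17
Check: 103 * 17 = 1751 ≡ 1 (mod 175)

103^(-1) ≡ 17 (mod 175)


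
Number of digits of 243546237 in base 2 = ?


243546237 in base 2 = 1110100001000011100001111101
Number of digits = 28

28 digits (base 2)


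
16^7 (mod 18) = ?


16^1 mod 18 = 16
16^2 mod 18 = 4
16^3 mod 18 = 10
16^4 mod 18 = 16
16^5 mod 18 = 4
16^6 mod 18 = 10
16^7 mod 18 = 16


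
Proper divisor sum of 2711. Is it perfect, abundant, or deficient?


Proper divisors: 1
Sum = 1 = 1
1 < 2711 → deficient

s(2711) = 1 (deficient)


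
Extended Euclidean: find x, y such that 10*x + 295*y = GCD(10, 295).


Tabular extended Euclidean (each row: r = 10*s + 295*t):
r=10, s=1, t=0
r=295, s=0, t=1
q=0: r=10, s=1, t=0   [10*(1) + 295*(0) = 10]
q=29: r=5, s=-29, t=1   [10*(-29) + 295*(1) = 5]
q=2: r=0, s=59, t=-2   [10*(59) + 295*(-2) = 0]
GCD = 5; from the row with r=5: x=-29, y=1
Check: 10*(-29) + 295*(1) = -290 + 295 = 5

GCD = 5, x = -29, y = 1


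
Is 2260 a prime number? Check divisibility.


2260 / 2 = 1130 (exact division)
2260 is NOT prime.

No, 2260 is not prime


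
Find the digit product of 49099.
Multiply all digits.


4 × 9 × 0 × 9 × 9 = 0


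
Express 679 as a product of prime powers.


679 / 7 = 97
97 / 97 = 1
679 = 7 × 97


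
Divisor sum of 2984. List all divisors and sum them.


Divisors of 2984: 1, 2, 4, 8, 373, 746, 1492, 2984
Sum = 1 + 2 + 4 + 8 + 373 + 746 + 1492 + 2984 = 5610

σ(2984) = 5610


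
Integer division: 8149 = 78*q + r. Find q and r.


8149 = 78 * 104 + 37
Check: 8112 + 37 = 8149

q = 104, r = 37


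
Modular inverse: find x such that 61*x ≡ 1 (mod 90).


Use the extended Euclidean algorithm on (90, 61); each row r = 90*s + 61*t:
r=90, s=1, t=0
r=61, s=0, t=1
q=1: r=29, s=1, t=-1   [90*(1) + 61*(-1) = 29]
q=2: r=3, s=-2, t=3   [90*(-2) + 61*(3) = 3]
q=9: r=2, s=19, t=-28   [90*(19) + 61*(-28) = 2]
q=1: r=1, s=-21, t=31   [90*(-21) + 61*(31) = 1]
q=2: r=0, s=61, t=-90   [90*(61) + 61*(-90) = 0]
GCD = 1 with t = 31, so 61*(31) ≡ 1 (mod 90)
Inverse = 31 mod 90 = 31
Check: 61 * 31 = 1891 ≡ 1 (mod 90)

61^(-1) ≡ 31 (mod 90)


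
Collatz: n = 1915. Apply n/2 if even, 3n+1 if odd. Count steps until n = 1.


1915 → 5746 → 2873 → 8620 → 4310 → 2155 → 6466 → 3233 → 9700 → 4850 → 2425 → 7276 → 3638 → 1819 → 5458 → 2729 → 8188 → 4094 → 2047 → 6142 → 3071 → 9214 → 4607 → 13822 → 6911 → 20734 → 10367 → 31102 → 15551 → 46654 → 23327 → 69982 → 34991 → 104974 → 52487 → 157462 → 78731 → 236194 → 118097 → 354292 → 177146 → 88573 → 265720 → 132860 → 66430 → 33215 → 99646 → 49823 → 149470 → 74735 → 224206 → 112103 → 336310 → 168155 → 504466 → 252233 → 756700 → 378350 → 189175 → 567526 → 283763 → 851290 → 425645 → 1276936 → 638468 → 319234 → 159617 → 478852 → 239426 → 119713 → 359140 → 179570 → 89785 → 269356 → 134678 → 67339 → 202018 → 101009 → 303028 → 151514 → 75757 → 227272 → 113636 → 56818 → 28409 → 85228 → 42614 → 21307 → 63922 → 31961 → 95884 → 47942 → 23971 → 71914 → 35957 → 107872 → 53936 → 26968 → 13484 → 6742 → 3371 → 10114 → 5057 → 15172 → 7586 → 3793 → 11380 → 5690 → 2845 → 8536 → 4268 → 2134 → 1067 → 3202 → 1601 → 4804 → 2402 → 1201 → 3604 → 1802 → 901 → 2704 → 1352 → 676 → 338 → 169 → 508 → 254 → 127 → 382 → 191 → 574 → 287 → 862 → 431 → 1294 → 647 → 1942 → 971 → 2914 → 1457 → 4372 → 2186 → 1093 → 3280 → 1640 → 820 → 410 → 205 → 616 → 308 → 154 → 77 → 232 → 116 → 58 → 29 → 88 → 44 → 22 → 11 → 34 → 17 → 52 → 26 → 13 → 40 → 20 → 10 → 5 → 16 → 8 → 4 → 2 → 1
Total steps = 174

174 steps


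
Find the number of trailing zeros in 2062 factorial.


floor(2062/5) = 412
floor(2062/25) = 82
floor(2062/125) = 16
floor(2062/625) = 3
Total = 513

513 trailing zeros


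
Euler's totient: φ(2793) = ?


2793 = 3 × 7^2 × 19
Prime factors: 3, 7, 19
φ(2793) = 2793 × (1-1/3) × (1-1/7) × (1-1/19)
= 2793 × 2/3 × 6/7 × 18/19 = 1512

φ(2793) = 1512


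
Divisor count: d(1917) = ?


1917 = 3^3 × 71^1
d(1917) = (3+1) × (1+1) = 8

8 divisors


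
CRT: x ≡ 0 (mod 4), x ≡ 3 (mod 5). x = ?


M = 4*5 = 20
M1 = M/4 = 5, M2 = M/5 = 4
M1^(-1) mod 4 = 1, M2^(-1) mod 5 = 4
x = 0*5*1 + 3*4*4 = 48
48 mod 20 = 8
Check: 8 mod 4 = 0 ✓, 8 mod 5 = 3 ✓

x ≡ 8 (mod 20)


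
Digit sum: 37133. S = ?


3 + 7 + 1 + 3 + 3 = 17


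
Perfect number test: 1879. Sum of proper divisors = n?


Proper divisors of 1879: 1
Sum = 1 = 1

No, 1879 is not perfect (1 ≠ 1879)


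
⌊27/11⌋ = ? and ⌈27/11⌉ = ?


27/11 = 2.4545
floor = 2
ceil = 3

floor = 2, ceil = 3


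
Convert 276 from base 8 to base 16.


276 (base 8) = 190 (decimal)
190 (decimal) = BE (base 16)


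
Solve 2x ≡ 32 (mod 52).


GCD(2, 52) = 2 divides 32
Divide: 1x ≡ 16 (mod 26)
x ≡ 16 (mod 26)


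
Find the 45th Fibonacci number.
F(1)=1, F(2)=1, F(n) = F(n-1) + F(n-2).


Sequence: 1, 1, 2, 3, 5, 8, 13, 21, 34, 55, 89, 144, 233, 377, 610, 987, 1597, 2584, 4181, 6765, 10946, 17711, 28657, 46368, 75025, 121393, 196418, 317811, 514229, 832040, 1346269, 2178309, 3524578, 5702887, 9227465, 14930352, 24157817, 39088169, 63245986, 102334155, 165580141, 267914296, 433494437, 701408733, 1134903170
F(45) = 1134903170


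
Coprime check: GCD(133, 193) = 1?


Euclidean algorithm:
193 = 1 * 133 + 60
133 = 2 * 60 + 13
60 = 4 * 13 + 8
13 = 1 * 8 + 5
8 = 1 * 5 + 3
5 = 1 * 3 + 2
3 = 1 * 2 + 1
2 = 2 * 1 + 0
GCD(133, 193) = 1

Yes, coprime (GCD = 1)


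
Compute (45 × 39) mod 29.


45 × 39 = 1755
1755 mod 29 = 15


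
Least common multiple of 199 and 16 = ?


GCD(199, 16) = 1
LCM = 199*16/1 = 3184/1 = 3184

LCM = 3184


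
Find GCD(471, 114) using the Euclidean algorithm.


471 = 4 * 114 + 15
114 = 7 * 15 + 9
15 = 1 * 9 + 6
9 = 1 * 6 + 3
6 = 2 * 3 + 0
GCD = 3


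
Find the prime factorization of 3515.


3515 / 5 = 703
703 / 19 = 37
37 / 37 = 1
3515 = 5 × 19 × 37


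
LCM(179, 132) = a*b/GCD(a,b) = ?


GCD(179, 132) = 1
LCM = 179*132/1 = 23628/1 = 23628

LCM = 23628


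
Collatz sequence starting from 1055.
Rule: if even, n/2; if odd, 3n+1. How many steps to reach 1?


1055 → 3166 → 1583 → 4750 → 2375 → 7126 → 3563 → 10690 → 5345 → 16036 → 8018 → 4009 → 12028 → 6014 → 3007 → 9022 → 4511 → 13534 → 6767 → 20302 → 10151 → 30454 → 15227 → 45682 → 22841 → 68524 → 34262 → 17131 → 51394 → 25697 → 77092 → 38546 → 19273 → 57820 → 28910 → 14455 → 43366 → 21683 → 65050 → 32525 → 97576 → 48788 → 24394 → 12197 → 36592 → 18296 → 9148 → 4574 → 2287 → 6862 → 3431 → 10294 → 5147 → 15442 → 7721 → 23164 → 11582 → 5791 → 17374 → 8687 → 26062 → 13031 → 39094 → 19547 → 58642 → 29321 → 87964 → 43982 → 21991 → 65974 → 32987 → 98962 → 49481 → 148444 → 74222 → 37111 → 111334 → 55667 → 167002 → 83501 → 250504 → 125252 → 62626 → 31313 → 93940 → 46970 → 23485 → 70456 → 35228 → 17614 → 8807 → 26422 → 13211 → 39634 → 19817 → 59452 → 29726 → 14863 → 44590 → 22295 → 66886 → 33443 → 100330 → 50165 → 150496 → 75248 → 37624 → 18812 → 9406 → 4703 → 14110 → 7055 → 21166 → 10583 → 31750 → 15875 → 47626 → 23813 → 71440 → 35720 → 17860 → 8930 → 4465 → 13396 → 6698 → 3349 → 10048 → 5024 → 2512 → 1256 → 628 → 314 → 157 → 472 → 236 → 118 → 59 → 178 → 89 → 268 → 134 → 67 → 202 → 101 → 304 → 152 → 76 → 38 → 19 → 58 → 29 → 88 → 44 → 22 → 11 → 34 → 17 → 52 → 26 → 13 → 40 → 20 → 10 → 5 → 16 → 8 → 4 → 2 → 1
Total steps = 168

168 steps


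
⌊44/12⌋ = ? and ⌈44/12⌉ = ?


44/12 = 3.6667
floor = 3
ceil = 4

floor = 3, ceil = 4


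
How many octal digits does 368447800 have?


368447800 in base 8 = 2575410470
Number of digits = 10

10 digits (base 8)


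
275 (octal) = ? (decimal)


275 (base 8) = 189 (decimal)
189 (decimal) = 189 (base 10)


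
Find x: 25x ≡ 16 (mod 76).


GCD(25, 76) = 1, unique solution
a^(-1) mod 76 = 73
x = 73 * 16 mod 76 = 28

x ≡ 28 (mod 76)


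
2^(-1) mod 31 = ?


Use the extended Euclidean algorithm on (31, 2); each row r = 31*s + 2*t:
r=31, s=1, t=0
r=2, s=0, t=1
q=15: r=1, s=1, t=-15   [31*(1) + 2*(-15) = 1]
q=2: r=0, s=-2, t=31   [31*(-2) + 2*(31) = 0]
GCD = 1 with t = -15, so 2*(-15) ≡ 1 (mod 31)
Inverse = -15 mod 31 = 16
Check: 2 * 16 = 32 ≡ 1 (mod 31)

2^(-1) ≡ 16 (mod 31)


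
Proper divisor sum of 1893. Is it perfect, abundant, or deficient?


Proper divisors: 1, 3, 631
Sum = 1 + 3 + 631 = 635
635 < 1893 → deficient

s(1893) = 635 (deficient)


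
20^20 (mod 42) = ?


20^1 mod 42 = 20
20^2 mod 42 = 22
20^3 mod 42 = 20
20^4 mod 42 = 22
20^5 mod 42 = 20
20^6 mod 42 = 22
20^7 mod 42 = 20
20^8 mod 42 = 22
20^9 mod 42 = 20
20^10 mod 42 = 22
20^11 mod 42 = 20
20^12 mod 42 = 22
20^13 mod 42 = 20
20^14 mod 42 = 22
20^15 mod 42 = 20
20^16 mod 42 = 22
20^17 mod 42 = 20
20^18 mod 42 = 22
20^19 mod 42 = 20
20^20 mod 42 = 22


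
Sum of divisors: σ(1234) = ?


Divisors of 1234: 1, 2, 617, 1234
Sum = 1 + 2 + 617 + 1234 = 1854

σ(1234) = 1854


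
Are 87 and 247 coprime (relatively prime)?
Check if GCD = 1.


Euclidean algorithm:
247 = 2 * 87 + 73
87 = 1 * 73 + 14
73 = 5 * 14 + 3
14 = 4 * 3 + 2
3 = 1 * 2 + 1
2 = 2 * 1 + 0
GCD(87, 247) = 1

Yes, coprime (GCD = 1)


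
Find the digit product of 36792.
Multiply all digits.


3 × 6 × 7 × 9 × 2 = 2268


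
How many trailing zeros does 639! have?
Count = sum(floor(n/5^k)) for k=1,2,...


floor(639/5) = 127
floor(639/25) = 25
floor(639/125) = 5
floor(639/625) = 1
Total = 158

158 trailing zeros


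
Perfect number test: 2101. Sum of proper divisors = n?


Proper divisors of 2101: 1, 11, 191
Sum = 1 + 11 + 191 = 203

No, 2101 is not perfect (203 ≠ 2101)


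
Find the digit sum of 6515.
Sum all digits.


6 + 5 + 1 + 5 = 17


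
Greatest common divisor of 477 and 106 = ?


477 = 4 * 106 + 53
106 = 2 * 53 + 0
GCD = 53


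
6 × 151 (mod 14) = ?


6 × 151 = 906
906 mod 14 = 10


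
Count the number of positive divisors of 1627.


1627 = 1627^1
d(1627) = (1+1) = 2

2 divisors


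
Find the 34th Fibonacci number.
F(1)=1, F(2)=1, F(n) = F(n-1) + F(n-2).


Sequence: 1, 1, 2, 3, 5, 8, 13, 21, 34, 55, 89, 144, 233, 377, 610, 987, 1597, 2584, 4181, 6765, 10946, 17711, 28657, 46368, 75025, 121393, 196418, 317811, 514229, 832040, 1346269, 2178309, 3524578, 5702887
F(34) = 5702887


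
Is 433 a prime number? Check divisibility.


Check divisors up to sqrt(433) = 20.8087
No divisors found.
433 is prime.

Yes, 433 is prime


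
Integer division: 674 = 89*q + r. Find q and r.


674 = 89 * 7 + 51
Check: 623 + 51 = 674

q = 7, r = 51


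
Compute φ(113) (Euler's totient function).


113 = 113
Prime factors: 113
φ(113) = 113 × (1-1/113)
= 113 × 112/113 = 112

φ(113) = 112


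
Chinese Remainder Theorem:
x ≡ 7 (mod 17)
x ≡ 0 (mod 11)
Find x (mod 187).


M = 17*11 = 187
M1 = M/17 = 11, M2 = M/11 = 17
M1^(-1) mod 17 = 14, M2^(-1) mod 11 = 2
x = 7*11*14 + 0*17*2 = 1078
1078 mod 187 = 143
Check: 143 mod 17 = 7 ✓, 143 mod 11 = 0 ✓

x ≡ 143 (mod 187)


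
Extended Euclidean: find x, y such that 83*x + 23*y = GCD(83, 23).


Tabular extended Euclidean (each row: r = 83*s + 23*t):
r=83, s=1, t=0
r=23, s=0, t=1
q=3: r=14, s=1, t=-3   [83*(1) + 23*(-3) = 14]
q=1: r=9, s=-1, t=4   [83*(-1) + 23*(4) = 9]
q=1: r=5, s=2, t=-7   [83*(2) + 23*(-7) = 5]
q=1: r=4, s=-3, t=11   [83*(-3) + 23*(11) = 4]
q=1: r=1, s=5, t=-18   [83*(5) + 23*(-18) = 1]
q=4: r=0, s=-23, t=83   [83*(-23) + 23*(83) = 0]
GCD = 1; from the row with r=1: x=5, y=-18
Check: 83*(5) + 23*(-18) = 415 - 414 = 1

GCD = 1, x = 5, y = -18


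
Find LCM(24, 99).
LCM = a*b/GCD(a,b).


GCD(24, 99) = 3
LCM = 24*99/3 = 2376/3 = 792

LCM = 792


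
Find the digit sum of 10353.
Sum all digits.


1 + 0 + 3 + 5 + 3 = 12


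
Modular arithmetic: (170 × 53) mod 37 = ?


170 × 53 = 9010
9010 mod 37 = 19


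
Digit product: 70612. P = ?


7 × 0 × 6 × 1 × 2 = 0


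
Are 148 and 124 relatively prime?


Euclidean algorithm:
148 = 1 * 124 + 24
124 = 5 * 24 + 4
24 = 6 * 4 + 0
GCD(148, 124) = 4

No, not coprime (GCD = 4)


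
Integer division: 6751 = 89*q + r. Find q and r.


6751 = 89 * 75 + 76
Check: 6675 + 76 = 6751

q = 75, r = 76


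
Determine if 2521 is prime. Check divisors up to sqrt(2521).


Check divisors up to sqrt(2521) = 50.2096
No divisors found.
2521 is prime.

Yes, 2521 is prime


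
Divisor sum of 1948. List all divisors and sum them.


Divisors of 1948: 1, 2, 4, 487, 974, 1948
Sum = 1 + 2 + 4 + 487 + 974 + 1948 = 3416

σ(1948) = 3416


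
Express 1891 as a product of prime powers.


1891 / 31 = 61
61 / 61 = 1
1891 = 31 × 61


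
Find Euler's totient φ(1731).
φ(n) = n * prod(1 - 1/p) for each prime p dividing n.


1731 = 3 × 577
Prime factors: 3, 577
φ(1731) = 1731 × (1-1/3) × (1-1/577)
= 1731 × 2/3 × 576/577 = 1152

φ(1731) = 1152


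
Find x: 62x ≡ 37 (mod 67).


GCD(62, 67) = 1, unique solution
a^(-1) mod 67 = 40
x = 40 * 37 mod 67 = 6

x ≡ 6 (mod 67)


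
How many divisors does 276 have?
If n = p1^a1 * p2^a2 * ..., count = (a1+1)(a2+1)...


276 = 2^2 × 3^1 × 23^1
d(276) = (2+1) × (1+1) × (1+1) = 12

12 divisors


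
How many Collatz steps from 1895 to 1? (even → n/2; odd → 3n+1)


1895 → 5686 → 2843 → 8530 → 4265 → 12796 → 6398 → 3199 → 9598 → 4799 → 14398 → 7199 → 21598 → 10799 → 32398 → 16199 → 48598 → 24299 → 72898 → 36449 → 109348 → 54674 → 27337 → 82012 → 41006 → 20503 → 61510 → 30755 → 92266 → 46133 → 138400 → 69200 → 34600 → 17300 → 8650 → 4325 → 12976 → 6488 → 3244 → 1622 → 811 → 2434 → 1217 → 3652 → 1826 → 913 → 2740 → 1370 → 685 → 2056 → 1028 → 514 → 257 → 772 → 386 → 193 → 580 → 290 → 145 → 436 → 218 → 109 → 328 → 164 → 82 → 41 → 124 → 62 → 31 → 94 → 47 → 142 → 71 → 214 → 107 → 322 → 161 → 484 → 242 → 121 → 364 → 182 → 91 → 274 → 137 → 412 → 206 → 103 → 310 → 155 → 466 → 233 → 700 → 350 → 175 → 526 → 263 → 790 → 395 → 1186 → 593 → 1780 → 890 → 445 → 1336 → 668 → 334 → 167 → 502 → 251 → 754 → 377 → 1132 → 566 → 283 → 850 → 425 → 1276 → 638 → 319 → 958 → 479 → 1438 → 719 → 2158 → 1079 → 3238 → 1619 → 4858 → 2429 → 7288 → 3644 → 1822 → 911 → 2734 → 1367 → 4102 → 2051 → 6154 → 3077 → 9232 → 4616 → 2308 → 1154 → 577 → 1732 → 866 → 433 → 1300 → 650 → 325 → 976 → 488 → 244 → 122 → 61 → 184 → 92 → 46 → 23 → 70 → 35 → 106 → 53 → 160 → 80 → 40 → 20 → 10 → 5 → 16 → 8 → 4 → 2 → 1
Total steps = 174

174 steps


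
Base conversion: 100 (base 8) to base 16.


100 (base 8) = 64 (decimal)
64 (decimal) = 40 (base 16)


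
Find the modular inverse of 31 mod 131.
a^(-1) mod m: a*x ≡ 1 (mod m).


Use the extended Euclidean algorithm on (131, 31); each row r = 131*s + 31*t:
r=131, s=1, t=0
r=31, s=0, t=1
q=4: r=7, s=1, t=-4   [131*(1) + 31*(-4) = 7]
q=4: r=3, s=-4, t=17   [131*(-4) + 31*(17) = 3]
q=2: r=1, s=9, t=-38   [131*(9) + 31*(-38) = 1]
q=3: r=0, s=-31, t=131   [131*(-31) + 31*(131) = 0]
GCD = 1 with t = -38, so 31*(-38) ≡ 1 (mod 131)
Inverse = -38 mod 131 = 93
Check: 31 * 93 = 2883 ≡ 1 (mod 131)

31^(-1) ≡ 93 (mod 131)


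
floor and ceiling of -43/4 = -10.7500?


-43/4 = -10.7500
floor = -11
ceil = -10

floor = -11, ceil = -10


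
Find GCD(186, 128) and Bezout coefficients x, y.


Tabular extended Euclidean (each row: r = 186*s + 128*t):
r=186, s=1, t=0
r=128, s=0, t=1
q=1: r=58, s=1, t=-1   [186*(1) + 128*(-1) = 58]
q=2: r=12, s=-2, t=3   [186*(-2) + 128*(3) = 12]
q=4: r=10, s=9, t=-13   [186*(9) + 128*(-13) = 10]
q=1: r=2, s=-11, t=16   [186*(-11) + 128*(16) = 2]
q=5: r=0, s=64, t=-93   [186*(64) + 128*(-93) = 0]
GCD = 2; from the row with r=2: x=-11, y=16
Check: 186*(-11) + 128*(16) = -2046 + 2048 = 2

GCD = 2, x = -11, y = 16


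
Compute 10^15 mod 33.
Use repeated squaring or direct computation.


10^1 mod 33 = 10
10^2 mod 33 = 1
10^3 mod 33 = 10
10^4 mod 33 = 1
10^5 mod 33 = 10
10^6 mod 33 = 1
10^7 mod 33 = 10
10^8 mod 33 = 1
10^9 mod 33 = 10
10^10 mod 33 = 1
10^11 mod 33 = 10
10^12 mod 33 = 1
10^13 mod 33 = 10
10^14 mod 33 = 1
10^15 mod 33 = 10


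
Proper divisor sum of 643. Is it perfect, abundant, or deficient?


Proper divisors: 1
Sum = 1 = 1
1 < 643 → deficient

s(643) = 1 (deficient)


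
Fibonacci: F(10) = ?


Sequence: 1, 1, 2, 3, 5, 8, 13, 21, 34, 55
F(10) = 55


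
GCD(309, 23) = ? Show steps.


309 = 13 * 23 + 10
23 = 2 * 10 + 3
10 = 3 * 3 + 1
3 = 3 * 1 + 0
GCD = 1


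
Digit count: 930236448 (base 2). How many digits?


930236448 in base 2 = 110111011100100100100000100000
Number of digits = 30

30 digits (base 2)


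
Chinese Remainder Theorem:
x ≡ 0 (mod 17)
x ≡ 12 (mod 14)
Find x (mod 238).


M = 17*14 = 238
M1 = M/17 = 14, M2 = M/14 = 17
M1^(-1) mod 17 = 11, M2^(-1) mod 14 = 5
x = 0*14*11 + 12*17*5 = 1020
1020 mod 238 = 68
Check: 68 mod 17 = 0 ✓, 68 mod 14 = 12 ✓

x ≡ 68 (mod 238)


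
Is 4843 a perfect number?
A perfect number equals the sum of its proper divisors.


Proper divisors of 4843: 1, 29, 167
Sum = 1 + 29 + 167 = 197

No, 4843 is not perfect (197 ≠ 4843)


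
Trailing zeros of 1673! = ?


floor(1673/5) = 334
floor(1673/25) = 66
floor(1673/125) = 13
floor(1673/625) = 2
Total = 415

415 trailing zeros


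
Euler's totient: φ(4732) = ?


4732 = 2^2 × 7 × 13^2
Prime factors: 2, 7, 13
φ(4732) = 4732 × (1-1/2) × (1-1/7) × (1-1/13)
= 4732 × 1/2 × 6/7 × 12/13 = 1872

φ(4732) = 1872


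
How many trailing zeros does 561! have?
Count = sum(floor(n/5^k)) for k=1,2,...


floor(561/5) = 112
floor(561/25) = 22
floor(561/125) = 4
Total = 138

138 trailing zeros


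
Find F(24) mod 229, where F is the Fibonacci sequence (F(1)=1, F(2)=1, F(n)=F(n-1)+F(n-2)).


F(k) mod 229 for k=1..24:
1, 1, 2, 3, 5, 8, 13, 21, 34, 55, 89, 144, 4, 148, 152, 71, 223, 65, 59, 124, 183, 78, 32, 110
F(24) mod 229 = 110


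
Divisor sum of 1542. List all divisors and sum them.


Divisors of 1542: 1, 2, 3, 6, 257, 514, 771, 1542
Sum = 1 + 2 + 3 + 6 + 257 + 514 + 771 + 1542 = 3096

σ(1542) = 3096


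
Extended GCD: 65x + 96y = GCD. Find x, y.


Tabular extended Euclidean (each row: r = 65*s + 96*t):
r=65, s=1, t=0
r=96, s=0, t=1
q=0: r=65, s=1, t=0   [65*(1) + 96*(0) = 65]
q=1: r=31, s=-1, t=1   [65*(-1) + 96*(1) = 31]
q=2: r=3, s=3, t=-2   [65*(3) + 96*(-2) = 3]
q=10: r=1, s=-31, t=21   [65*(-31) + 96*(21) = 1]
q=3: r=0, s=96, t=-65   [65*(96) + 96*(-65) = 0]
GCD = 1; from the row with r=1: x=-31, y=21
Check: 65*(-31) + 96*(21) = -2015 + 2016 = 1

GCD = 1, x = -31, y = 21


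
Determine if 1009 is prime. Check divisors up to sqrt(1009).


Check divisors up to sqrt(1009) = 31.7648
No divisors found.
1009 is prime.

Yes, 1009 is prime


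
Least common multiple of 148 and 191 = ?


GCD(148, 191) = 1
LCM = 148*191/1 = 28268/1 = 28268

LCM = 28268


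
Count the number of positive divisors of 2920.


2920 = 2^3 × 5^1 × 73^1
d(2920) = (3+1) × (1+1) × (1+1) = 16

16 divisors


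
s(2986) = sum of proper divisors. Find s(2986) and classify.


Proper divisors: 1, 2, 1493
Sum = 1 + 2 + 1493 = 1496
1496 < 2986 → deficient

s(2986) = 1496 (deficient)


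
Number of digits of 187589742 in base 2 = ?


187589742 in base 2 = 1011001011100110010001101110
Number of digits = 28

28 digits (base 2)


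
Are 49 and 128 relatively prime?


Euclidean algorithm:
128 = 2 * 49 + 30
49 = 1 * 30 + 19
30 = 1 * 19 + 11
19 = 1 * 11 + 8
11 = 1 * 8 + 3
8 = 2 * 3 + 2
3 = 1 * 2 + 1
2 = 2 * 1 + 0
GCD(49, 128) = 1

Yes, coprime (GCD = 1)


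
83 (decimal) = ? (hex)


83 (base 10) = 83 (decimal)
83 (decimal) = 53 (base 16)


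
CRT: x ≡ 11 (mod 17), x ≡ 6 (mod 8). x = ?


M = 17*8 = 136
M1 = M/17 = 8, M2 = M/8 = 17
M1^(-1) mod 17 = 15, M2^(-1) mod 8 = 1
x = 11*8*15 + 6*17*1 = 1422
1422 mod 136 = 62
Check: 62 mod 17 = 11 ✓, 62 mod 8 = 6 ✓

x ≡ 62 (mod 136)


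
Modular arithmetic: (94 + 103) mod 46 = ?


94 + 103 = 197
197 mod 46 = 13


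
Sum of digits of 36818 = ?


3 + 6 + 8 + 1 + 8 = 26


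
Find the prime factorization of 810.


810 / 2 = 405
405 / 3 = 135
135 / 3 = 45
45 / 3 = 15
15 / 3 = 5
5 / 5 = 1
810 = 2 × 3^4 × 5


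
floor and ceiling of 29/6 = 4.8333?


29/6 = 4.8333
floor = 4
ceil = 5

floor = 4, ceil = 5


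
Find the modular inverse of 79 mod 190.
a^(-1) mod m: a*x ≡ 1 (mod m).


Use the extended Euclidean algorithm on (190, 79); each row r = 190*s + 79*t:
r=190, s=1, t=0
r=79, s=0, t=1
q=2: r=32, s=1, t=-2   [190*(1) + 79*(-2) = 32]
q=2: r=15, s=-2, t=5   [190*(-2) + 79*(5) = 15]
q=2: r=2, s=5, t=-12   [190*(5) + 79*(-12) = 2]
q=7: r=1, s=-37, t=89   [190*(-37) + 79*(89) = 1]
q=2: r=0, s=79, t=-190   [190*(79) + 79*(-190) = 0]
GCD = 1 with t = 89, so 79*(89) ≡ 1 (mod 190)
Inverse = 89 mod 190 = 89
Check: 79 * 89 = 7031 ≡ 1 (mod 190)

79^(-1) ≡ 89 (mod 190)


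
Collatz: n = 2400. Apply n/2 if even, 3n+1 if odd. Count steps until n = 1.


2400 → 1200 → 600 → 300 → 150 → 75 → 226 → 113 → 340 → 170 → 85 → 256 → 128 → 64 → 32 → 16 → 8 → 4 → 2 → 1
Total steps = 19

19 steps


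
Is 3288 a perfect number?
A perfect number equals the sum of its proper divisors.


Proper divisors of 3288: 1, 2, 3, 4, 6, 8, 12, 24, 137, 274, 411, 548, 822, 1096, 1644
Sum = 1 + 2 + 3 + 4 + 6 + 8 + 12 + 24 + 137 + 274 + 411 + 548 + 822 + 1096 + 1644 = 4992

No, 3288 is not perfect (4992 ≠ 3288)


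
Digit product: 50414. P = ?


5 × 0 × 4 × 1 × 4 = 0


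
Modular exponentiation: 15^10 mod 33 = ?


15^1 mod 33 = 15
15^2 mod 33 = 27
15^3 mod 33 = 9
15^4 mod 33 = 3
15^5 mod 33 = 12
15^6 mod 33 = 15
15^7 mod 33 = 27
15^8 mod 33 = 9
15^9 mod 33 = 3
15^10 mod 33 = 12


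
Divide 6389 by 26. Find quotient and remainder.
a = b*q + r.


6389 = 26 * 245 + 19
Check: 6370 + 19 = 6389

q = 245, r = 19


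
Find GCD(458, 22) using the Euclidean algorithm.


458 = 20 * 22 + 18
22 = 1 * 18 + 4
18 = 4 * 4 + 2
4 = 2 * 2 + 0
GCD = 2


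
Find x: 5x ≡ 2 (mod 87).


GCD(5, 87) = 1, unique solution
a^(-1) mod 87 = 35
x = 35 * 2 mod 87 = 70

x ≡ 70 (mod 87)


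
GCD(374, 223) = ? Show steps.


374 = 1 * 223 + 151
223 = 1 * 151 + 72
151 = 2 * 72 + 7
72 = 10 * 7 + 2
7 = 3 * 2 + 1
2 = 2 * 1 + 0
GCD = 1


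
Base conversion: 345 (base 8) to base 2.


345 (base 8) = 229 (decimal)
229 (decimal) = 11100101 (base 2)


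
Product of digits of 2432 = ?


2 × 4 × 3 × 2 = 48


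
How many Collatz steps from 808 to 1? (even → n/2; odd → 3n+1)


808 → 404 → 202 → 101 → 304 → 152 → 76 → 38 → 19 → 58 → 29 → 88 → 44 → 22 → 11 → 34 → 17 → 52 → 26 → 13 → 40 → 20 → 10 → 5 → 16 → 8 → 4 → 2 → 1
Total steps = 28

28 steps


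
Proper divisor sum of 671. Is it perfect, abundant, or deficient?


Proper divisors: 1, 11, 61
Sum = 1 + 11 + 61 = 73
73 < 671 → deficient

s(671) = 73 (deficient)


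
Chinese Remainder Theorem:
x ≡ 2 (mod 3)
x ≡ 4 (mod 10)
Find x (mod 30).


M = 3*10 = 30
M1 = M/3 = 10, M2 = M/10 = 3
M1^(-1) mod 3 = 1, M2^(-1) mod 10 = 7
x = 2*10*1 + 4*3*7 = 104
104 mod 30 = 14
Check: 14 mod 3 = 2 ✓, 14 mod 10 = 4 ✓

x ≡ 14 (mod 30)


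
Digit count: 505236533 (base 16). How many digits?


505236533 in base 16 = 1E1D4C35
Number of digits = 8

8 digits (base 16)


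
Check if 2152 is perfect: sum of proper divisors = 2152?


Proper divisors of 2152: 1, 2, 4, 8, 269, 538, 1076
Sum = 1 + 2 + 4 + 8 + 269 + 538 + 1076 = 1898

No, 2152 is not perfect (1898 ≠ 2152)


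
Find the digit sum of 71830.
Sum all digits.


7 + 1 + 8 + 3 + 0 = 19


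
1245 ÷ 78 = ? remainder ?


1245 = 78 * 15 + 75
Check: 1170 + 75 = 1245

q = 15, r = 75


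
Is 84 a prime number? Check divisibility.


84 / 2 = 42 (exact division)
84 is NOT prime.

No, 84 is not prime


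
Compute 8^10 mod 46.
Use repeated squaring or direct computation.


8^1 mod 46 = 8
8^2 mod 46 = 18
8^3 mod 46 = 6
8^4 mod 46 = 2
8^5 mod 46 = 16
8^6 mod 46 = 36
8^7 mod 46 = 12
8^8 mod 46 = 4
8^9 mod 46 = 32
8^10 mod 46 = 26


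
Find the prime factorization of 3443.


3443 / 11 = 313
313 / 313 = 1
3443 = 11 × 313


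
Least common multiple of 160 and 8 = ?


GCD(160, 8) = 8
LCM = 160*8/8 = 1280/8 = 160

LCM = 160


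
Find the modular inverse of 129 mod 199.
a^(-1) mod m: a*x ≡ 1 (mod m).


Use the extended Euclidean algorithm on (199, 129); each row r = 199*s + 129*t:
r=199, s=1, t=0
r=129, s=0, t=1
q=1: r=70, s=1, t=-1   [199*(1) + 129*(-1) = 70]
q=1: r=59, s=-1, t=2   [199*(-1) + 129*(2) = 59]
q=1: r=11, s=2, t=-3   [199*(2) + 129*(-3) = 11]
q=5: r=4, s=-11, t=17   [199*(-11) + 129*(17) = 4]
q=2: r=3, s=24, t=-37   [199*(24) + 129*(-37) = 3]
q=1: r=1, s=-35, t=54   [199*(-35) + 129*(54) = 1]
q=3: r=0, s=129, t=-199   [199*(129) + 129*(-199) = 0]
GCD = 1 with t = 54, so 129*(54) ≡ 1 (mod 199)
Inverse = 54 mod 199 = 54
Check: 129 * 54 = 6966 ≡ 1 (mod 199)

129^(-1) ≡ 54 (mod 199)


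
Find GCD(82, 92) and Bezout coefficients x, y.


Tabular extended Euclidean (each row: r = 82*s + 92*t):
r=82, s=1, t=0
r=92, s=0, t=1
q=0: r=82, s=1, t=0   [82*(1) + 92*(0) = 82]
q=1: r=10, s=-1, t=1   [82*(-1) + 92*(1) = 10]
q=8: r=2, s=9, t=-8   [82*(9) + 92*(-8) = 2]
q=5: r=0, s=-46, t=41   [82*(-46) + 92*(41) = 0]
GCD = 2; from the row with r=2: x=9, y=-8
Check: 82*(9) + 92*(-8) = 738 - 736 = 2

GCD = 2, x = 9, y = -8


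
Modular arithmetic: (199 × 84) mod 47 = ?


199 × 84 = 16716
16716 mod 47 = 31


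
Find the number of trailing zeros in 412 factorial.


floor(412/5) = 82
floor(412/25) = 16
floor(412/125) = 3
Total = 101

101 trailing zeros


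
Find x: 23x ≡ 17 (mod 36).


GCD(23, 36) = 1, unique solution
a^(-1) mod 36 = 11
x = 11 * 17 mod 36 = 7

x ≡ 7 (mod 36)


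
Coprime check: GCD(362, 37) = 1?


Euclidean algorithm:
362 = 9 * 37 + 29
37 = 1 * 29 + 8
29 = 3 * 8 + 5
8 = 1 * 5 + 3
5 = 1 * 3 + 2
3 = 1 * 2 + 1
2 = 2 * 1 + 0
GCD(362, 37) = 1

Yes, coprime (GCD = 1)


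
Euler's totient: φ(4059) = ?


4059 = 3^2 × 11 × 41
Prime factors: 3, 11, 41
φ(4059) = 4059 × (1-1/3) × (1-1/11) × (1-1/41)
= 4059 × 2/3 × 10/11 × 40/41 = 2400

φ(4059) = 2400


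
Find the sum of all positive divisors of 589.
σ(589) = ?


Divisors of 589: 1, 19, 31, 589
Sum = 1 + 19 + 31 + 589 = 640

σ(589) = 640


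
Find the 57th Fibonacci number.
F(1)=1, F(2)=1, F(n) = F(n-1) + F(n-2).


Sequence: 1, 1, 2, 3, 5, 8, 13, 21, 34, 55, 89, 144, 233, 377, 610, 987, 1597, 2584, 4181, 6765, 10946, 17711, 28657, 46368, 75025, 121393, 196418, 317811, 514229, 832040, 1346269, 2178309, 3524578, 5702887, 9227465, 14930352, 24157817, 39088169, 63245986, 102334155, 165580141, 267914296, 433494437, 701408733, 1134903170, 1836311903, 2971215073, 4807526976, 7778742049, 12586269025, 20365011074, 32951280099, 53316291173, 86267571272, 139583862445, 225851433717, 365435296162
F(57) = 365435296162


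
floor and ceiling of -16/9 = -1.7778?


-16/9 = -1.7778
floor = -2
ceil = -1

floor = -2, ceil = -1


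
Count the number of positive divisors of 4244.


4244 = 2^2 × 1061^1
d(4244) = (2+1) × (1+1) = 6

6 divisors


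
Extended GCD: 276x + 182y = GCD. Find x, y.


Tabular extended Euclidean (each row: r = 276*s + 182*t):
r=276, s=1, t=0
r=182, s=0, t=1
q=1: r=94, s=1, t=-1   [276*(1) + 182*(-1) = 94]
q=1: r=88, s=-1, t=2   [276*(-1) + 182*(2) = 88]
q=1: r=6, s=2, t=-3   [276*(2) + 182*(-3) = 6]
q=14: r=4, s=-29, t=44   [276*(-29) + 182*(44) = 4]
q=1: r=2, s=31, t=-47   [276*(31) + 182*(-47) = 2]
q=2: r=0, s=-91, t=138   [276*(-91) + 182*(138) = 0]
GCD = 2; from the row with r=2: x=31, y=-47
Check: 276*(31) + 182*(-47) = 8556 - 8554 = 2

GCD = 2, x = 31, y = -47


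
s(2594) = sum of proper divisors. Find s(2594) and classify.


Proper divisors: 1, 2, 1297
Sum = 1 + 2 + 1297 = 1300
1300 < 2594 → deficient

s(2594) = 1300 (deficient)


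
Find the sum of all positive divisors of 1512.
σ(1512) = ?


Divisors of 1512: 1, 2, 3, 4, 6, 7, 8, 9, 12, 14, 18, 21, 24, 27, 28, 36, 42, 54, 56, 63, 72, 84, 108, 126, 168, 189, 216, 252, 378, 504, 756, 1512
Sum = 1 + 2 + 3 + 4 + 6 + 7 + 8 + 9 + 12 + 14 + 18 + 21 + 24 + 27 + 28 + 36 + 42 + 54 + 56 + 63 + 72 + 84 + 108 + 126 + 168 + 189 + 216 + 252 + 378 + 504 + 756 + 1512 = 4800

σ(1512) = 4800


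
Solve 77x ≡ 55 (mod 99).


GCD(77, 99) = 11 divides 55
Divide: 7x ≡ 5 (mod 9)
x ≡ 2 (mod 9)
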